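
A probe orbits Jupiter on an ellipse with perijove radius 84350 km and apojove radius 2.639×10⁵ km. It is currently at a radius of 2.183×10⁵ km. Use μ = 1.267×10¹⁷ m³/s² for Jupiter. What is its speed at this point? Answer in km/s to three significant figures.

Semi-major axis a = (r_p + r_a)/2 = 1.7412×10⁵ km = 1.741×10⁸ m.
Vis-viva: v² = μ(2/r − 1/a) = 1.267×10¹⁷ × (9.162×10⁻⁹ − 5.743×10⁻⁹) = 4.331×10⁸ m²/s².
v = 20810 m/s = 20.81 km/s.

v ≈ 20.8 km/s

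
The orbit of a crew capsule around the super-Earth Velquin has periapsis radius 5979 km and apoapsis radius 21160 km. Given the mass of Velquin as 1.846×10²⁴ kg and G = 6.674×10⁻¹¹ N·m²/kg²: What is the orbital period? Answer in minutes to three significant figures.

μ = GM = 6.674×10⁻¹¹ × 1.846×10²⁴ = 1.232×10¹⁴ m³/s².
Semi-major axis a = (r_p + r_a)/2 = (5979.0 + 21160)/2 = 13570 km = 1.357×10⁷ m.
By Kepler's third law T = 2π√(a³/μ) = 2π × 4.503×10³ = 2.830×10⁴ s.
= 471.6 minutes.

T ≈ 472 minutes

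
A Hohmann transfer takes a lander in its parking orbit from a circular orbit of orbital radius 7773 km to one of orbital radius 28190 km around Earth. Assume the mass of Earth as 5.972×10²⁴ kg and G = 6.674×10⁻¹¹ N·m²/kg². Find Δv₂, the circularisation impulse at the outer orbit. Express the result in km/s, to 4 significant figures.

Δv ≈ 1.288 km/s

μ = GM = 6.674×10⁻¹¹ × 5.972×10²⁴ = 3.986×10¹⁴ m³/s².
r₁ = 7773 km = 7.773×10⁶ m.
r₂ = 28190 km = 2.819×10⁷ m.
Transfer ellipse a_t = (r₁ + r₂)/2 = 1.798×10⁷ m.
At r₁: circular v_c1 = √(μ/r₁) = 7161 m/s; transfer-perigee v_p = √[μ(2/r₁ − 1/a_t)] = 8966 m/s.
At r₂: circular v_c2 = √(μ/r₂) = 3760 m/s; transfer-apogee v_a = √[μ(2/r₂ − 1/a_t)] = 2472 m/s.
Δv₂ = v_c2 − v_a = 1288 m/s.
= 1.288 km/s.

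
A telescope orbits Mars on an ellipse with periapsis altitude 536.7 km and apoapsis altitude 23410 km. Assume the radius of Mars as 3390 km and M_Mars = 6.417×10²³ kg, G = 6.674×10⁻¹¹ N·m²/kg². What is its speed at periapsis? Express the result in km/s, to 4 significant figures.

μ = GM = 6.674×10⁻¹¹ × 6.417×10²³ = 4.283×10¹³ m³/s².
r_p = 3390 + 536.7 = 3926.7 km = 3.9267×10⁶ m.
r_a = 3390 + 23410 = 26800 km = 2.6800×10⁷ m.
Semi-major axis a = (r_p + r_a)/2 = 15363 km = 1.536×10⁷ m.
Vis-viva: v² = μ(2/r − 1/a) = 4.283×10¹³ × (5.093×10⁻⁷ − 6.509×10⁻⁸) = 1.903×10⁷ m²/s².
v = 4362 m/s = 4.362 km/s.

v ≈ 4.362 km/s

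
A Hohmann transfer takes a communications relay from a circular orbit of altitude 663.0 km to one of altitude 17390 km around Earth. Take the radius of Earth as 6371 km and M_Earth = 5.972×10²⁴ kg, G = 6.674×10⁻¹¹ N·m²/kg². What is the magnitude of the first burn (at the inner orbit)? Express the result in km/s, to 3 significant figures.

Δv ≈ 1.82 km/s

μ = GM = 6.674×10⁻¹¹ × 5.972×10²⁴ = 3.986×10¹⁴ m³/s².
r₁ = 6371 + 663.0 = 7034.0 km = 7.0340×10⁶ m.
r₂ = 6371 + 17390 = 23761 km = 2.3761×10⁷ m.
Transfer ellipse a_t = (r₁ + r₂)/2 = 1.540×10⁷ m.
At r₁: circular v_c1 = √(μ/r₁) = 7528 m/s; transfer-perigee v_p = √[μ(2/r₁ − 1/a_t)] = 9351 m/s.
Δv₁ = v_p − v_c1 = 1824 m/s.
= 1.824 km/s.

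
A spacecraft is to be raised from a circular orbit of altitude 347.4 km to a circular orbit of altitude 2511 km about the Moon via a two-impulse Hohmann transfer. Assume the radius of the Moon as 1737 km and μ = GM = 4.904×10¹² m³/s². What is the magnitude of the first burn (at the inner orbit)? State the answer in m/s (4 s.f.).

r₁ = 1737 + 347.4 = 2084.4 km = 2.0844×10⁶ m.
r₂ = 1737 + 2511 = 4248.0 km = 4.2480×10⁶ m.
Transfer ellipse a_t = (r₁ + r₂)/2 = 3.166×10⁶ m.
At r₁: circular v_c1 = √(μ/r₁) = 1534 m/s; transfer-perilune v_p = √[μ(2/r₁ − 1/a_t)] = 1777 m/s.
Δv₁ = v_p − v_c1 = 242.8 m/s.

Δv ≈ 242.8 m/s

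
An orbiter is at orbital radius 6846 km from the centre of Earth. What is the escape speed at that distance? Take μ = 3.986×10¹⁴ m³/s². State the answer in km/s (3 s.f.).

v_esc ≈ 10.8 km/s

r = 6846 km = 6.846×10⁶ m.
Escape speed v_esc = √(2μ/r) = √(2 × 3.986×10¹⁴ / 6.846×10⁶) = √(1.164×10⁸) = 10790 m/s.
= 10.79 km/s.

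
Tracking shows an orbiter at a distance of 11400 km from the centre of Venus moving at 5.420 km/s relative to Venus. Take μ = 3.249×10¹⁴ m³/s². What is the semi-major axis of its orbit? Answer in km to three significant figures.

a ≈ 11800 km

r = 1.140×10⁷ m.
Vis-viva rearranged: 1/a = 2/r − v²/μ = 1.754×10⁻⁷ − 9.042×10⁻⁸ = 8.502×10⁻⁸ m⁻¹.
a = 1.176×10⁷ m = 11762 km.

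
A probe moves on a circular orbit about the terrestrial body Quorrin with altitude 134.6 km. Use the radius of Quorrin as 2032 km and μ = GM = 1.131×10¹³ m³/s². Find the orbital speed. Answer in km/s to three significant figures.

r = 2032 + 134.6 = 2166.6 km = 2.1666×10⁶ m.
For a circular orbit v = √(μ/r) = √(1.131×10¹³ / 2.167×10⁶) = √(5.220×10⁶) = 2285 m/s.
That is 2.285 km/s.

v ≈ 2.28 km/s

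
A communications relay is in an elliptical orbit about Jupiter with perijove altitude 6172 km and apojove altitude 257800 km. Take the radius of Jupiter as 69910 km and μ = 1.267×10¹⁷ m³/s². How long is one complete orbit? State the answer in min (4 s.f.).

r_p = 69910 + 6172 = 76082 km = 7.6082×10⁷ m.
r_a = 69910 + 257800 = 327710 km = 3.2771×10⁸ m.
Semi-major axis a = (r_p + r_a)/2 = (76082 + 3.2771×10⁵)/2 = 2.0190×10⁵ km = 2.019×10⁸ m.
By Kepler's third law T = 2π√(a³/μ) = 2π × 8.059×10³ = 5.064×10⁴ s.
= 844.0 min.

T ≈ 844.0 min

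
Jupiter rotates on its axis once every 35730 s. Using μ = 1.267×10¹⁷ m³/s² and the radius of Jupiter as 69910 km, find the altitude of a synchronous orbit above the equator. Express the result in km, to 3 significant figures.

A synchronous orbit has period T, so by Kepler's third law a = (μT²/4π²)^(1/3).
μT²/4π² = 1.267×10¹⁷ × (3.573×10⁴)² / 39.48 = 4.097×10²⁴ m³.
a = 1.600×10⁸ m = 1.6002×10⁵ km.
Altitude h = a − R = 1.6002×10⁵ − 69910 = 90105 km.

h_sync ≈ 90100 km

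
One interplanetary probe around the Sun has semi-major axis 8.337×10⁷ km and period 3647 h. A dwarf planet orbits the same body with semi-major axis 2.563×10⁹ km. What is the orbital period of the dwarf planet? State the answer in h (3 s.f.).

T₂ ≈ 6.22×10⁵ h

Kepler's third law: T² ∝ a³, so T₂ = T₁ (a₂/a₁)^(3/2).
a₂/a₁ = 30.74, (a₂/a₁)^(3/2) = 170.5.
T₂ = 3647 × 170.5 = 6.216×10⁵ h.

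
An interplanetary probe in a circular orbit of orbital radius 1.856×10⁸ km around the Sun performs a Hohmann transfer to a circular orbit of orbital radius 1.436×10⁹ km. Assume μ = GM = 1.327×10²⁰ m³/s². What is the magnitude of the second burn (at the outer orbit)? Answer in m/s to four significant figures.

Δv ≈ 5014 m/s

r₁ = 1.856×10⁸ km = 1.856×10¹¹ m.
r₂ = 1.436×10⁹ km = 1.436×10¹² m.
Transfer ellipse a_t = (r₁ + r₂)/2 = 8.108×10¹¹ m.
At r₁: circular v_c1 = √(μ/r₁) = 26740 m/s; transfer-perihelion v_p = √[μ(2/r₁ − 1/a_t)] = 35580 m/s.
At r₂: circular v_c2 = √(μ/r₂) = 9613 m/s; transfer-aphelion v_a = √[μ(2/r₂ − 1/a_t)] = 4599 m/s.
Δv₂ = v_c2 − v_a = 5014 m/s.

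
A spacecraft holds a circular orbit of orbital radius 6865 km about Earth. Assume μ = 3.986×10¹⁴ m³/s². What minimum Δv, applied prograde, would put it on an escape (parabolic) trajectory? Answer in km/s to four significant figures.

r = 6865 km = 6.865×10⁶ m.
Circular speed v_c = √(μ/r) = 7620 m/s.
Escape speed v_esc = √(2μ/r) = √2 × v_c = 10780 m/s.
Δv = v_esc − v_c = 3156 m/s = 3.156 km/s.

Δv ≈ 3.156 km/s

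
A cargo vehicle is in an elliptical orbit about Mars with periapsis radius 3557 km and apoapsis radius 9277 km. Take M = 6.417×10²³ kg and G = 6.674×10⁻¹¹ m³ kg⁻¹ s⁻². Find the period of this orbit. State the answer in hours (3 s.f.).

μ = GM = 6.674×10⁻¹¹ × 6.417×10²³ = 4.283×10¹³ m³/s².
Semi-major axis a = (r_p + r_a)/2 = (3557.0 + 9277.0)/2 = 6417.0 km = 6.417×10⁶ m.
By Kepler's third law T = 2π√(a³/μ) = 2π × 2.484×10³ = 1.561×10⁴ s.
= 4.335 hours.

T ≈ 4.34 hours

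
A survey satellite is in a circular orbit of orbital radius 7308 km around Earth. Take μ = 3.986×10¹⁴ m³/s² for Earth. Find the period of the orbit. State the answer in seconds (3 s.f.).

r = 7308 km = 7.308×10⁶ m.
Kepler's third law: T = 2π√(r³/μ) = 2π√((7.308×10⁶)³ / 3.986×10¹⁴).
r³/μ = 9.792×10⁵ s², so T = 2π × 9.895×10² = 6.217×10³ s.

T ≈ 6220 seconds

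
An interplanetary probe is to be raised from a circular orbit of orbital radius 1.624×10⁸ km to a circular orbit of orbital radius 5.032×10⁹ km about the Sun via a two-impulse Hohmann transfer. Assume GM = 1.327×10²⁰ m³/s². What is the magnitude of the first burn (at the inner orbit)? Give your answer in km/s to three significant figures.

Δv ≈ 11.2 km/s

r₁ = 1.624×10⁸ km = 1.624×10¹¹ m.
r₂ = 5.032×10⁹ km = 5.032×10¹² m.
Transfer ellipse a_t = (r₁ + r₂)/2 = 2.597×10¹² m.
At r₁: circular v_c1 = √(μ/r₁) = 28590 m/s; transfer-perihelion v_p = √[μ(2/r₁ − 1/a_t)] = 39790 m/s.
Δv₁ = v_p − v_c1 = 11200 m/s.
= 11.20 km/s.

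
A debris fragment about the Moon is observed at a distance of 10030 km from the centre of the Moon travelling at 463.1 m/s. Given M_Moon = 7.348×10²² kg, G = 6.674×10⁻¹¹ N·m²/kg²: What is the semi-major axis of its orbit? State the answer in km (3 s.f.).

μ = GM = 6.674×10⁻¹¹ × 7.348×10²² = 4.904×10¹² m³/s².
r = 1.003×10⁷ m.
Specific orbital energy ε = v²/2 − μ/r = (463.1)²/2 − 4.904×10¹²/1.003×10⁷ = -3.817×10⁵ J/kg.
Since ε = −μ/(2a), a = −μ/(2ε) = 6.424×10⁶ m = 6423.8 km.

a ≈ 6420 km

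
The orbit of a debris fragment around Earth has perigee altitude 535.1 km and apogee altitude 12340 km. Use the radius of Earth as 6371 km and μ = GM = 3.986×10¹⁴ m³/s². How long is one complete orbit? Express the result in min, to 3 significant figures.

r_p = 6371 + 535.1 = 6906.1 km = 6.9061×10⁶ m.
r_a = 6371 + 12340 = 18711 km = 1.8711×10⁷ m.
Semi-major axis a = (r_p + r_a)/2 = (6906.1 + 18711)/2 = 12809 km = 1.281×10⁷ m.
By Kepler's third law T = 2π√(a³/μ) = 2π × 2.296×10³ = 1.443×10⁴ s.
= 240.4 min.

T ≈ 240 min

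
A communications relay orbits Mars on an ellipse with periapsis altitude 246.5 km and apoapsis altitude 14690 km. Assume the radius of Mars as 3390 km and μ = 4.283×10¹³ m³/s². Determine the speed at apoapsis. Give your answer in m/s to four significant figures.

v ≈ 890.7 m/s

r_p = 3390 + 246.5 = 3636.5 km = 3.6365×10⁶ m.
r_a = 3390 + 14690 = 18080 km = 1.8080×10⁷ m.
Semi-major axis a = (r_p + r_a)/2 = 10858 km = 1.086×10⁷ m.
Vis-viva: v² = μ(2/r − 1/a) = 4.283×10¹³ × (1.106×10⁻⁷ − 9.210×10⁻⁸) = 7.934×10⁵ m²/s².
v = 890.7 m/s.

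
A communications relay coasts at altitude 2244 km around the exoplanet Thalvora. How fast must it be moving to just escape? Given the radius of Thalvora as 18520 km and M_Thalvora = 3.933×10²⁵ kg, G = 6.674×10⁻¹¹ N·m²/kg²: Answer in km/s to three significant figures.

μ = GM = 6.674×10⁻¹¹ × 3.933×10²⁵ = 2.625×10¹⁵ m³/s².
r = 18520 + 2244 = 20764 km = 2.0764×10⁷ m.
Escape speed v_esc = √(2μ/r) = √(2 × 2.625×10¹⁵ / 2.076×10⁷) = √(2.528×10⁸) = 15900 m/s.
= 15.90 km/s.

v_esc ≈ 15.9 km/s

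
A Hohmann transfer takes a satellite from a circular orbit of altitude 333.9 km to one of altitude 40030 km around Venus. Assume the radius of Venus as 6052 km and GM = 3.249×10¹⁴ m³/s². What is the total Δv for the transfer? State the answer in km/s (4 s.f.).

r₁ = 6052 + 333.9 = 6385.9 km = 6.3859×10⁶ m.
r₂ = 6052 + 40030 = 46082 km = 4.6082×10⁷ m.
Transfer ellipse a_t = (r₁ + r₂)/2 = 2.623×10⁷ m.
At r₁: circular v_c1 = √(μ/r₁) = 7133 m/s; transfer-periapsis v_p = √[μ(2/r₁ − 1/a_t)] = 9454 m/s.
Δv₁ = v_p − v_c1 = 2321 m/s.
At r₂: circular v_c2 = √(μ/r₂) = 2655 m/s; transfer-apoapsis v_a = √[μ(2/r₂ − 1/a_t)] = 1310 m/s.
Δv₂ = v_c2 − v_a = 1345 m/s.
Total Δv = Δv₁ + Δv₂ = 3666 m/s = 3.666 km/s.

Δv_total ≈ 3.666 km/s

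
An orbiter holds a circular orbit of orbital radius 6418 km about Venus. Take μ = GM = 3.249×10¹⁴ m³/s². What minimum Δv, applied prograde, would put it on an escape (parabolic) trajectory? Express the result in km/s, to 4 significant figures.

Δv ≈ 2.947 km/s

r = 6418 km = 6.418×10⁶ m.
Circular speed v_c = √(μ/r) = 7115 m/s.
Escape speed v_esc = √(2μ/r) = √2 × v_c = 10060 m/s.
Δv = v_esc − v_c = 2947 m/s = 2.947 km/s.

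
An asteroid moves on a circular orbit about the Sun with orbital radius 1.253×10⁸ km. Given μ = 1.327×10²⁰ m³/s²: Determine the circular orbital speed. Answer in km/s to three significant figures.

v ≈ 32.5 km/s

r = 1.253×10⁸ km = 1.253×10¹¹ m.
For a circular orbit v = √(μ/r) = √(1.327×10²⁰ / 1.253×10¹¹) = √(1.059×10⁹) = 32540 m/s.
That is 32.54 km/s.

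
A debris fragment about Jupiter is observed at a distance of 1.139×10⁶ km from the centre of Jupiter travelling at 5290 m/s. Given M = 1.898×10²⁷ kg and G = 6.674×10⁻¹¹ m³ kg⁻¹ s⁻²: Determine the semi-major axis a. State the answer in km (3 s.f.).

μ = GM = 6.674×10⁻¹¹ × 1.898×10²⁷ = 1.267×10¹⁷ m³/s².
r = 1.139×10⁹ m.
Vis-viva rearranged: 1/a = 2/r − v²/μ = 1.756×10⁻⁹ − 2.209×10⁻¹⁰ = 1.535×10⁻⁹ m⁻¹.
a = 6.515×10⁸ m = 6.5146×10⁵ km.

a ≈ 6.51×10⁵ km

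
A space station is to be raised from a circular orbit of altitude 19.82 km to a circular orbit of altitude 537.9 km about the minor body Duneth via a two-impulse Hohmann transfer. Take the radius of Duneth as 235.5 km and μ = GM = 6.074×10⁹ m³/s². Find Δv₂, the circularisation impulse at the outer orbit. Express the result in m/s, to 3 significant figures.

Δv ≈ 26.2 m/s

r₁ = 235.5 + 19.82 = 255.32 km = 2.5532×10⁵ m.
r₂ = 235.5 + 537.9 = 773.40 km = 7.7340×10⁵ m.
Transfer ellipse a_t = (r₁ + r₂)/2 = 5.144×10⁵ m.
At r₁: circular v_c1 = √(μ/r₁) = 154.2 m/s; transfer-periapsis v_p = √[μ(2/r₁ − 1/a_t)] = 189.1 m/s.
At r₂: circular v_c2 = √(μ/r₂) = 88.62 m/s; transfer-apoapsis v_a = √[μ(2/r₂ − 1/a_t)] = 62.44 m/s.
Δv₂ = v_c2 − v_a = 26.18 m/s.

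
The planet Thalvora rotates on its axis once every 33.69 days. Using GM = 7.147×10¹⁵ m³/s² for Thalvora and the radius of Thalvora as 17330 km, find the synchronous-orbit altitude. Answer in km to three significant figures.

T = 33.69 days = 2.911×10⁶ s.
A synchronous orbit has period T, so by Kepler's third law a = (μT²/4π²)^(1/3).
μT²/4π² = 7.147×10¹⁵ × (2.911×10⁶)² / 39.48 = 1.534×10²⁷ m³.
a = 1.153×10⁹ m = 1.1533×10⁶ km.
Altitude h = a − R = 1.1533×10⁶ − 17330 = 1.1359×10⁶ km.

h_sync ≈ 1.14×10⁶ km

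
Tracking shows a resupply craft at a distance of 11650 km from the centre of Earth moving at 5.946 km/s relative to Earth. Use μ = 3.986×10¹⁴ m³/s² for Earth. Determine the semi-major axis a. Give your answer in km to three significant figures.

a ≈ 12100 km

r = 1.165×10⁷ m.
Vis-viva rearranged: 1/a = 2/r − v²/μ = 1.717×10⁻⁷ − 8.870×10⁻⁸ = 8.298×10⁻⁸ m⁻¹.
a = 1.205×10⁷ m = 12052 km.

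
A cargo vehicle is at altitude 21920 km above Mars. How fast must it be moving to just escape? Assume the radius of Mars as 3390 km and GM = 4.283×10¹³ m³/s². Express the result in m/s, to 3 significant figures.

v_esc ≈ 1840 m/s

r = 3390 + 21920 = 25310 km = 2.5310×10⁷ m.
Escape speed v_esc = √(2μ/r) = √(2 × 4.283×10¹³ / 2.531×10⁷) = √(3.384×10⁶) = 1840 m/s.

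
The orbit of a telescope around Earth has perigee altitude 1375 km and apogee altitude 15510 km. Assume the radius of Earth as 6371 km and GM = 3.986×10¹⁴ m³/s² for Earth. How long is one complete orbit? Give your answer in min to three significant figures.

T ≈ 299 min

r_p = 6371 + 1375 = 7746.0 km = 7.7460×10⁶ m.
r_a = 6371 + 15510 = 21881 km = 2.1881×10⁷ m.
Semi-major axis a = (r_p + r_a)/2 = (7746.0 + 21881)/2 = 14814 km = 1.481×10⁷ m.
By Kepler's third law T = 2π√(a³/μ) = 2π × 2.856×10³ = 1.794×10⁴ s.
= 299.1 min.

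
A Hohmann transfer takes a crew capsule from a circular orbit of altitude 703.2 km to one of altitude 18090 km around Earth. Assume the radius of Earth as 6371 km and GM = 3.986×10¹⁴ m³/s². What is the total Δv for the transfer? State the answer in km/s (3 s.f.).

Δv_total ≈ 3.18 km/s

r₁ = 6371 + 703.2 = 7074.2 km = 7.0742×10⁶ m.
r₂ = 6371 + 18090 = 24461 km = 2.4461×10⁷ m.
Transfer ellipse a_t = (r₁ + r₂)/2 = 1.577×10⁷ m.
At r₁: circular v_c1 = √(μ/r₁) = 7506 m/s; transfer-perigee v_p = √[μ(2/r₁ − 1/a_t)] = 9349 m/s.
Δv₁ = v_p − v_c1 = 1843 m/s.
At r₂: circular v_c2 = √(μ/r₂) = 4037 m/s; transfer-apogee v_a = √[μ(2/r₂ − 1/a_t)] = 2704 m/s.
Δv₂ = v_c2 − v_a = 1333 m/s.
Total Δv = Δv₁ + Δv₂ = 3176 m/s = 3.176 km/s.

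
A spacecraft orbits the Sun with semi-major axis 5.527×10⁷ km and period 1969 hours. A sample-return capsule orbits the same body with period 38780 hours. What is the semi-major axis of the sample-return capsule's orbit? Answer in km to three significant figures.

Kepler's third law: a³ ∝ T², so a₂ = a₁ (T₂/T₁)^(2/3).
T₂/T₁ = 19.70, (T₂/T₁)^(2/3) = 7.293.
a₂ = 5.527×10⁷ × 7.293 = 4.031×10⁸ km.

a₂ ≈ 4.03×10⁸ km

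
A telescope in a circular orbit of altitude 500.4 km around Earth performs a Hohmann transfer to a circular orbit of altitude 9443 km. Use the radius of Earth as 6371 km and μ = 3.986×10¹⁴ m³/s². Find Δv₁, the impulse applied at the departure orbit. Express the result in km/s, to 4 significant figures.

r₁ = 6371 + 500.4 = 6871.4 km = 6.8714×10⁶ m.
r₂ = 6371 + 9443 = 15814 km = 1.5814×10⁷ m.
Transfer ellipse a_t = (r₁ + r₂)/2 = 1.134×10⁷ m.
At r₁: circular v_c1 = √(μ/r₁) = 7616 m/s; transfer-perigee v_p = √[μ(2/r₁ − 1/a_t)] = 8993 m/s.
Δv₁ = v_p − v_c1 = 1377 m/s.
= 1.377 km/s.

Δv ≈ 1.377 km/s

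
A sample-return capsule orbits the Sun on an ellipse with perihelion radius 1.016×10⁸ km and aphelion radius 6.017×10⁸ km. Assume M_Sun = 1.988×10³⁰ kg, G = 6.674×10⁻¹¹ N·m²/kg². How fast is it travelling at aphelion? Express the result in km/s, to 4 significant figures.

μ = GM = 6.674×10⁻¹¹ × 1.988×10³⁰ = 1.327×10²⁰ m³/s².
Semi-major axis a = (r_p + r_a)/2 = 3.5165×10⁸ km = 3.516×10¹¹ m.
Vis-viva: v² = μ(2/r − 1/a) = 1.327×10²⁰ × (3.324×10⁻¹² − 2.844×10⁻¹²) = 6.371×10⁷ m²/s².
v = 7982 m/s = 7.982 km/s.

v ≈ 7.982 km/s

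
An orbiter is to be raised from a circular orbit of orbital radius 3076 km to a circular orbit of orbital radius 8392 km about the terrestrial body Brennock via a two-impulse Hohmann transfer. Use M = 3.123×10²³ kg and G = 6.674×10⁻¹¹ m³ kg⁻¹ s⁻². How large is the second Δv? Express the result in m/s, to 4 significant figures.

Δv ≈ 421.7 m/s

μ = GM = 6.674×10⁻¹¹ × 3.123×10²³ = 2.084×10¹³ m³/s².
r₁ = 3076 km = 3.076×10⁶ m.
r₂ = 8392 km = 8.392×10⁶ m.
Transfer ellipse a_t = (r₁ + r₂)/2 = 5.734×10⁶ m.
At r₁: circular v_c1 = √(μ/r₁) = 2603 m/s; transfer-periapsis v_p = √[μ(2/r₁ − 1/a_t)] = 3149 m/s.
At r₂: circular v_c2 = √(μ/r₂) = 1576 m/s; transfer-apoapsis v_a = √[μ(2/r₂ − 1/a_t)] = 1154 m/s.
Δv₂ = v_c2 − v_a = 421.7 m/s.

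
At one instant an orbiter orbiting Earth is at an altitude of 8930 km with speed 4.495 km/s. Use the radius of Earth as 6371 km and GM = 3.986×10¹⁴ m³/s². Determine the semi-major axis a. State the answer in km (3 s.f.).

a ≈ 12500 km

r = 6371 + 8930 = 15301 km = 1.530×10⁷ m.
Specific orbital energy ε = v²/2 − μ/r = (4495)²/2 − 3.986×10¹⁴/1.530×10⁷ = -1.595×10⁷ J/kg.
Since ε = −μ/(2a), a = −μ/(2ε) = 1.250×10⁷ m = 12497 km.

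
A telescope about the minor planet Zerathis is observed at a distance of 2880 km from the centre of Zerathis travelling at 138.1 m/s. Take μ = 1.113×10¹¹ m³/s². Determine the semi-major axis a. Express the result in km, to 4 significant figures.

r = 2.880×10⁶ m.
Vis-viva rearranged: 1/a = 2/r − v²/μ = 6.944×10⁻⁷ − 1.714×10⁻⁷ = 5.231×10⁻⁷ m⁻¹.
a = 1.912×10⁶ m = 1911.7 km.

a ≈ 1912 km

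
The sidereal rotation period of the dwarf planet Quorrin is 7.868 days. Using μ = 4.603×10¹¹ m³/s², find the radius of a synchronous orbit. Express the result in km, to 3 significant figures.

T = 7.868 days = 6.798×10⁵ s.
A synchronous orbit has period T, so by Kepler's third law a = (μT²/4π²)^(1/3).
μT²/4π² = 4.603×10¹¹ × (6.798×10⁵)² / 39.48 = 5.388×10²¹ m³.
a = 1.753×10⁷ m = 17531 km.

r_sync ≈ 17500 km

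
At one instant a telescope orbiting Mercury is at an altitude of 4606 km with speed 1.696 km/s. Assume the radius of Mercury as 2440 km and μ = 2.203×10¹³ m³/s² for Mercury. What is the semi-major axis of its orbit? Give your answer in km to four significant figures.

a ≈ 6524 km

r = 2440 + 4606 = 7046.0 km = 7.046×10⁶ m.
Vis-viva rearranged: 1/a = 2/r − v²/μ = 2.838×10⁻⁷ − 1.306×10⁻⁷ = 1.533×10⁻⁷ m⁻¹.
a = 6.524×10⁶ m = 6524.0 km.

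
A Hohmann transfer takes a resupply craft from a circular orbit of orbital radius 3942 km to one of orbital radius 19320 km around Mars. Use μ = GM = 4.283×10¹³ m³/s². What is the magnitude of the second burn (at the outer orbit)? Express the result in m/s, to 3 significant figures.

r₁ = 3942 km = 3.942×10⁶ m.
r₂ = 19320 km = 1.932×10⁷ m.
Transfer ellipse a_t = (r₁ + r₂)/2 = 1.163×10⁷ m.
At r₁: circular v_c1 = √(μ/r₁) = 3296 m/s; transfer-periapsis v_p = √[μ(2/r₁ − 1/a_t)] = 4248 m/s.
At r₂: circular v_c2 = √(μ/r₂) = 1489 m/s; transfer-apoapsis v_a = √[μ(2/r₂ − 1/a_t)] = 866.8 m/s.
Δv₂ = v_c2 − v_a = 622.1 m/s.

Δv ≈ 622 m/s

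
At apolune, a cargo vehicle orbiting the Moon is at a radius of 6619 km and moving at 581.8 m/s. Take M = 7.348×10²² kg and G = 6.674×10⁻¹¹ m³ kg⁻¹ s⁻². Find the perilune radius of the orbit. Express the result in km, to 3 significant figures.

μ = GM = 6.674×10⁻¹¹ × 7.348×10²² = 4.904×10¹² m³/s².
r_a = 6.619×10⁶ m.
Specific energy ε = v²/2 − μ/r = -5.717×10⁵ J/kg, so a = −μ/(2ε) = 4.289×10⁶ m.
The apsides satisfy r_p + r_a = 2a, so the perilune radius is 2a − r_a = 1.960×10⁶ m = 1959.6 km.

perilune radius ≈ 1960 km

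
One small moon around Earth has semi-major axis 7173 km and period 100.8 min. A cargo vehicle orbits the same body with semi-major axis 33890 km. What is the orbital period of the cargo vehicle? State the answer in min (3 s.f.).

Kepler's third law: T² ∝ a³, so T₂ = T₁ (a₂/a₁)^(3/2).
a₂/a₁ = 4.725, (a₂/a₁)^(3/2) = 10.27.
T₂ = 100.8 × 10.27 = 1035 min.

T₂ ≈ 1040 min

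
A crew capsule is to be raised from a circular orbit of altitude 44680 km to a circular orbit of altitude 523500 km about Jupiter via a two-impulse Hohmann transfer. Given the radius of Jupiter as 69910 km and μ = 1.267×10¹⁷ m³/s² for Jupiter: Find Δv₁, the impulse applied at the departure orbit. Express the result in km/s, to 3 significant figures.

Δv ≈ 9.80 km/s

r₁ = 69910 + 44680 = 114590 km = 1.1459×10⁸ m.
r₂ = 69910 + 523500 = 593410 km = 5.9341×10⁸ m.
Transfer ellipse a_t = (r₁ + r₂)/2 = 3.540×10⁸ m.
At r₁: circular v_c1 = √(μ/r₁) = 33250 m/s; transfer-perijove v_p = √[μ(2/r₁ − 1/a_t)] = 43050 m/s.
Δv₁ = v_p − v_c1 = 9800 m/s.
= 9.800 km/s.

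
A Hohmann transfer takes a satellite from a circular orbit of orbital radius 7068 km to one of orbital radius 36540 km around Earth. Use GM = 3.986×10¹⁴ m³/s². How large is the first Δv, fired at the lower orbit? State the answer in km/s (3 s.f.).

Δv ≈ 2.21 km/s

r₁ = 7068 km = 7.068×10⁶ m.
r₂ = 36540 km = 3.654×10⁷ m.
Transfer ellipse a_t = (r₁ + r₂)/2 = 2.180×10⁷ m.
At r₁: circular v_c1 = √(μ/r₁) = 7510 m/s; transfer-perigee v_p = √[μ(2/r₁ − 1/a_t)] = 9722 m/s.
Δv₁ = v_p − v_c1 = 2212 m/s.
= 2.212 km/s.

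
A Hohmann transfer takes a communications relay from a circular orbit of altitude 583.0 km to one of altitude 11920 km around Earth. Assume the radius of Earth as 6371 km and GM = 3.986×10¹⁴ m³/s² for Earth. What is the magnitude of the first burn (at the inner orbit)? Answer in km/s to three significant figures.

Δv ≈ 1.54 km/s

r₁ = 6371 + 583.0 = 6954.0 km = 6.9540×10⁶ m.
r₂ = 6371 + 11920 = 18291 km = 1.8291×10⁷ m.
Transfer ellipse a_t = (r₁ + r₂)/2 = 1.262×10⁷ m.
At r₁: circular v_c1 = √(μ/r₁) = 7571 m/s; transfer-perigee v_p = √[μ(2/r₁ − 1/a_t)] = 9114 m/s.
Δv₁ = v_p − v_c1 = 1543 m/s.
= 1.543 km/s.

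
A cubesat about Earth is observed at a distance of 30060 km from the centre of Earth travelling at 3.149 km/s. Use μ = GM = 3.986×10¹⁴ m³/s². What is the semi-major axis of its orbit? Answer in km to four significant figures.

r = 3.006×10⁷ m.
Vis-viva rearranged: 1/a = 2/r − v²/μ = 6.653×10⁻⁸ − 2.488×10⁻⁸ = 4.166×10⁻⁸ m⁻¹.
a = 2.401×10⁷ m = 24006 km.

a ≈ 24010 km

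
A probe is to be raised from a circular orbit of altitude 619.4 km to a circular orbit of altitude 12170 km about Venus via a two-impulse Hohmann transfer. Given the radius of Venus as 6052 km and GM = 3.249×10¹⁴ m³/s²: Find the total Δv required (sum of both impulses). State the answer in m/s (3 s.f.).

r₁ = 6052 + 619.4 = 6671.4 km = 6.6714×10⁶ m.
r₂ = 6052 + 12170 = 18222 km = 1.8222×10⁷ m.
Transfer ellipse a_t = (r₁ + r₂)/2 = 1.245×10⁷ m.
At r₁: circular v_c1 = √(μ/r₁) = 6979 m/s; transfer-periapsis v_p = √[μ(2/r₁ − 1/a_t)] = 8444 m/s.
Δv₁ = v_p − v_c1 = 1465 m/s.
At r₂: circular v_c2 = √(μ/r₂) = 4223 m/s; transfer-apoapsis v_a = √[μ(2/r₂ − 1/a_t)] = 3091 m/s.
Δv₂ = v_c2 − v_a = 1131 m/s.
Total Δv = Δv₁ + Δv₂ = 2596 m/s.

Δv_total ≈ 2600 m/s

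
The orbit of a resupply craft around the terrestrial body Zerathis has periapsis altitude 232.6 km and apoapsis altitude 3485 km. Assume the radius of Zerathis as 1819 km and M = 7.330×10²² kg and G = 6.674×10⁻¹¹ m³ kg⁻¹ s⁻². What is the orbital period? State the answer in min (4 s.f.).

μ = GM = 6.674×10⁻¹¹ × 7.330×10²² = 4.892×10¹² m³/s².
r_p = 1819 + 232.6 = 2051.6 km = 2.0516×10⁶ m.
r_a = 1819 + 3485 = 5304.0 km = 5.3040×10⁶ m.
Semi-major axis a = (r_p + r_a)/2 = (2051.6 + 5304.0)/2 = 3677.8 km = 3.678×10⁶ m.
By Kepler's third law T = 2π√(a³/μ) = 2π × 3.189×10³ = 2.004×10⁴ s.
= 333.9 min.

T ≈ 333.9 min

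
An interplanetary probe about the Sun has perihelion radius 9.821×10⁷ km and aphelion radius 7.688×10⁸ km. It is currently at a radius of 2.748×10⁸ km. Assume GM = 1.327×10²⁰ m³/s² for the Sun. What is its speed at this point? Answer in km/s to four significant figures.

Semi-major axis a = (r_p + r_a)/2 = 4.3350×10⁸ km = 4.335×10¹¹ m.
Vis-viva: v² = μ(2/r − 1/a) = 1.327×10²⁰ × (7.278×10⁻¹² − 2.307×10⁻¹²) = 6.597×10⁸ m²/s².
v = 25680 m/s = 25.68 km/s.

v ≈ 25.68 km/s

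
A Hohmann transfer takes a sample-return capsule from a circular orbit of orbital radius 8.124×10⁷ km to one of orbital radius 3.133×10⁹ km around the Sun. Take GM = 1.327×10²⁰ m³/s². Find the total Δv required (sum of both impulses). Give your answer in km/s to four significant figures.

r₁ = 8.124×10⁷ km = 8.124×10¹⁰ m.
r₂ = 3.133×10⁹ km = 3.133×10¹² m.
Transfer ellipse a_t = (r₁ + r₂)/2 = 1.607×10¹² m.
At r₁: circular v_c1 = √(μ/r₁) = 40420 m/s; transfer-perihelion v_p = √[μ(2/r₁ − 1/a_t)] = 56430 m/s.
Δv₁ = v_p − v_c1 = 16010 m/s.
At r₂: circular v_c2 = √(μ/r₂) = 6508 m/s; transfer-aphelion v_a = √[μ(2/r₂ − 1/a_t)] = 1463 m/s.
Δv₂ = v_c2 − v_a = 5045 m/s.
Total Δv = Δv₁ + Δv₂ = 21060 m/s = 21.06 km/s.

Δv_total ≈ 21.06 km/s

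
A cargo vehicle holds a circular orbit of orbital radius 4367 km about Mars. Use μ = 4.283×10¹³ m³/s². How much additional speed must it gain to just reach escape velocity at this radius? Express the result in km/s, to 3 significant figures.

r = 4367 km = 4.367×10⁶ m.
Circular speed v_c = √(μ/r) = 3132 m/s.
Escape speed v_esc = √(2μ/r) = √2 × v_c = 4429 m/s.
Δv = v_esc − v_c = 1297 m/s = 1.297 km/s.

Δv ≈ 1.30 km/s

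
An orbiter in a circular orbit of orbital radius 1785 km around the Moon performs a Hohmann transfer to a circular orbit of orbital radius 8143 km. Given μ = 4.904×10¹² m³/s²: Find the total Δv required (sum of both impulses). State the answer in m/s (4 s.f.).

r₁ = 1785 km = 1.785×10⁶ m.
r₂ = 8143 km = 8.143×10⁶ m.
Transfer ellipse a_t = (r₁ + r₂)/2 = 4.964×10⁶ m.
At r₁: circular v_c1 = √(μ/r₁) = 1658 m/s; transfer-perilune v_p = √[μ(2/r₁ − 1/a_t)] = 2123 m/s.
Δv₁ = v_p − v_c1 = 465.4 m/s.
At r₂: circular v_c2 = √(μ/r₂) = 776.0 m/s; transfer-apolune v_a = √[μ(2/r₂ − 1/a_t)] = 465.4 m/s.
Δv₂ = v_c2 − v_a = 310.7 m/s.
Total Δv = Δv₁ + Δv₂ = 776.1 m/s.

Δv_total ≈ 776.1 m/s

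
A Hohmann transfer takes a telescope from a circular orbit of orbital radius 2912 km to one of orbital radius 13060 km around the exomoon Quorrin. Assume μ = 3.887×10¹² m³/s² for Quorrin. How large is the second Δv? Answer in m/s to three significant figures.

Δv ≈ 216 m/s

r₁ = 2912 km = 2.912×10⁶ m.
r₂ = 13060 km = 1.306×10⁷ m.
Transfer ellipse a_t = (r₁ + r₂)/2 = 7.986×10⁶ m.
At r₁: circular v_c1 = √(μ/r₁) = 1155 m/s; transfer-periapsis v_p = √[μ(2/r₁ − 1/a_t)] = 1477 m/s.
At r₂: circular v_c2 = √(μ/r₂) = 545.6 m/s; transfer-apoapsis v_a = √[μ(2/r₂ − 1/a_t)] = 329.4 m/s.
Δv₂ = v_c2 − v_a = 216.1 m/s.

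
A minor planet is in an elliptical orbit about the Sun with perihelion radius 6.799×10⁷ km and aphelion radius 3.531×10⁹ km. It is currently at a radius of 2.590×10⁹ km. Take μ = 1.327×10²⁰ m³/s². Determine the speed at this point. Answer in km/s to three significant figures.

Semi-major axis a = (r_p + r_a)/2 = 1.7995×10⁹ km = 1.799×10¹² m.
Vis-viva: v² = μ(2/r − 1/a) = 1.327×10²⁰ × (7.722×10⁻¹³ − 5.557×10⁻¹³) = 2.873×10⁷ m²/s².
v = 5360 m/s = 5.360 km/s.

v ≈ 5.36 km/s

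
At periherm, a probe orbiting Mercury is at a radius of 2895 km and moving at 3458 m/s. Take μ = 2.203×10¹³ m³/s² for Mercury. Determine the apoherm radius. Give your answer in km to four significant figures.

r_p = 2.895×10⁶ m.
Specific energy ε = v²/2 − μ/r = -1.631×10⁶ J/kg, so a = −μ/(2ε) = 6.754×10⁶ m.
The apsides satisfy r_p + r_a = 2a, so the apoherm radius is 2a − r_p = 1.061×10⁷ m = 10614 km.

apoherm radius ≈ 10610 km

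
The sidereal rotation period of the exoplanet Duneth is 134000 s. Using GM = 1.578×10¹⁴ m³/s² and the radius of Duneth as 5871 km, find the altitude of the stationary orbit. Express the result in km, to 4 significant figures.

A synchronous orbit has period T, so by Kepler's third law a = (μT²/4π²)^(1/3).
μT²/4π² = 1.578×10¹⁴ × (1.340×10⁵)² / 39.48 = 7.177×10²² m³.
a = 4.156×10⁷ m = 41558 km.
Altitude h = a − R = 41558 − 5871 = 35687 km.

h_sync ≈ 35690 km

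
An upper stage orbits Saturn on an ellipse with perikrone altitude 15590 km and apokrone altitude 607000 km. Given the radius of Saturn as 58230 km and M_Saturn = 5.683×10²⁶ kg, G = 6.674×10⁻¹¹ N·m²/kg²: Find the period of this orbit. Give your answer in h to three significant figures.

μ = GM = 6.674×10⁻¹¹ × 5.683×10²⁶ = 3.793×10¹⁶ m³/s².
r_p = 58230 + 15590 = 73820 km = 7.3820×10⁷ m.
r_a = 58230 + 607000 = 665230 km = 6.6523×10⁸ m.
Semi-major axis a = (r_p + r_a)/2 = (73820 + 6.6523×10⁵)/2 = 3.6952×10⁵ km = 3.695×10⁸ m.
By Kepler's third law T = 2π√(a³/μ) = 2π × 3.647×10⁴ = 2.292×10⁵ s.
= 63.66 h.

T ≈ 63.7 h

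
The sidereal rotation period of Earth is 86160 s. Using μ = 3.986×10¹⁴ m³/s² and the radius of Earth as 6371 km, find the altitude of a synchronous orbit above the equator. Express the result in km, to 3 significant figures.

h_sync ≈ 35800 km

A synchronous orbit has period T, so by Kepler's third law a = (μT²/4π²)^(1/3).
μT²/4π² = 3.986×10¹⁴ × (8.616×10⁴)² / 39.48 = 7.495×10²² m³.
a = 4.216×10⁷ m = 42163 km.
Altitude h = a − R = 42163 − 6371 = 35792 km.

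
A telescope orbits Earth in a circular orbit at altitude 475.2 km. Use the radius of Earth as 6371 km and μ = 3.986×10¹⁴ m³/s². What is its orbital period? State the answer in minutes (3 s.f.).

T ≈ 94.0 minutes

r = 6371 + 475.2 = 6846.2 km = 6.8462×10⁶ m.
Kepler's third law: T = 2π√(r³/μ) = 2π√((6.846×10⁶)³ / 3.986×10¹⁴).
r³/μ = 8.050×10⁵ s², so T = 2π × 8.972×10² = 5.637×10³ s.
Converting: 5.637×10³ s ÷ 60.00 = 93.96 minutes.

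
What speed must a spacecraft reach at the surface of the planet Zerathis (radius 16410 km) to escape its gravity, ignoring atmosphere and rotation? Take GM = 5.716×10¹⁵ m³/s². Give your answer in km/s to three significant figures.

r = R = 1.641×10⁷ m.
Escape speed v_esc = √(2μ/r) = √(2 × 5.716×10¹⁵ / 1.641×10⁷) = √(6.966×10⁸) = 26390 m/s.
= 26.39 km/s.

v_esc ≈ 26.4 km/s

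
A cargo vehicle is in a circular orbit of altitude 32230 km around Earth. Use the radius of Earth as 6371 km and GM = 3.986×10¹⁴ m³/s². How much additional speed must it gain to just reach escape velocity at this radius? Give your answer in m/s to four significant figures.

r = 6371 + 32230 = 38601 km = 3.8601×10⁷ m.
Circular speed v_c = √(μ/r) = 3213 m/s.
Escape speed v_esc = √(2μ/r) = √2 × v_c = 4544 m/s.
Δv = v_esc − v_c = 1331 m/s.

Δv ≈ 1331 m/s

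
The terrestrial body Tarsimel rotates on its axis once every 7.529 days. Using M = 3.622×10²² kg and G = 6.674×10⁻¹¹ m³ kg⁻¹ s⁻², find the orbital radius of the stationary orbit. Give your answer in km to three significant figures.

μ = GM = 6.674×10⁻¹¹ × 3.622×10²² = 2.417×10¹² m³/s².
T = 7.529 days = 6.505×10⁵ s.
A synchronous orbit has period T, so by Kepler's third law a = (μT²/4π²)^(1/3).
μT²/4π² = 2.417×10¹² × (6.505×10⁵)² / 39.48 = 2.591×10²² m³.
a = 2.959×10⁷ m = 29591 km.

r_sync ≈ 29600 km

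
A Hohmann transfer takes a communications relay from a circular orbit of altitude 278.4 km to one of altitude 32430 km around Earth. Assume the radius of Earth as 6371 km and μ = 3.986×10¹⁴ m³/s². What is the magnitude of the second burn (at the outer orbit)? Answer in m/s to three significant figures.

Δv ≈ 1470 m/s

r₁ = 6371 + 278.4 = 6649.4 km = 6.6494×10⁶ m.
r₂ = 6371 + 32430 = 38801 km = 3.8801×10⁷ m.
Transfer ellipse a_t = (r₁ + r₂)/2 = 2.273×10⁷ m.
At r₁: circular v_c1 = √(μ/r₁) = 7742 m/s; transfer-perigee v_p = √[μ(2/r₁ − 1/a_t)] = 10120 m/s.
At r₂: circular v_c2 = √(μ/r₂) = 3205 m/s; transfer-apogee v_a = √[μ(2/r₂ − 1/a_t)] = 1734 m/s.
Δv₂ = v_c2 − v_a = 1471 m/s.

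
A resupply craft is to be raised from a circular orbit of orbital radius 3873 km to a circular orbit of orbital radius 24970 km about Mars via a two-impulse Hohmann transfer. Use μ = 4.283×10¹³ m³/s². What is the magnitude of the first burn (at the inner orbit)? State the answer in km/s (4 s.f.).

r₁ = 3873 km = 3.873×10⁶ m.
r₂ = 24970 km = 2.497×10⁷ m.
Transfer ellipse a_t = (r₁ + r₂)/2 = 1.442×10⁷ m.
At r₁: circular v_c1 = √(μ/r₁) = 3325 m/s; transfer-periapsis v_p = √[μ(2/r₁ − 1/a_t)] = 4376 m/s.
Δv₁ = v_p − v_c1 = 1050 m/s.
= 1.050 km/s.

Δv ≈ 1.050 km/s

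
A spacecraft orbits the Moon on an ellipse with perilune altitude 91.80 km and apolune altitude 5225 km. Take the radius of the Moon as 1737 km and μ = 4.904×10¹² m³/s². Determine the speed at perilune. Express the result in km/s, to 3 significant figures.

r_p = 1737 + 91.80 = 1828.8 km = 1.8288×10⁶ m.
r_a = 1737 + 5225 = 6962.0 km = 6.9620×10⁶ m.
Semi-major axis a = (r_p + r_a)/2 = 4395.4 km = 4.395×10⁶ m.
Vis-viva: v² = μ(2/r − 1/a) = 4.904×10¹² × (1.094×10⁻⁶ − 2.275×10⁻⁷) = 4.247×10⁶ m²/s².
v = 2061 m/s = 2.061 km/s.

v ≈ 2.06 km/s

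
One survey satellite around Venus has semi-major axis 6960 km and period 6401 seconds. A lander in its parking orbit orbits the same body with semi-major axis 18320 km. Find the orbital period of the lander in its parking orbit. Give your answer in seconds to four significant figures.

Kepler's third law: T² ∝ a³, so T₂ = T₁ (a₂/a₁)^(3/2).
a₂/a₁ = 2.632, (a₂/a₁)^(3/2) = 4.270.
T₂ = 6401 × 4.270 = 27340 seconds.

T₂ ≈ 27340 seconds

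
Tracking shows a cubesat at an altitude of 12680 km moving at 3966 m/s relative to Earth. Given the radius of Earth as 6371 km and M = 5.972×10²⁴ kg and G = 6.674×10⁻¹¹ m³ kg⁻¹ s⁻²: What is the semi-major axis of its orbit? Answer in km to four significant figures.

a ≈ 15260 km

μ = GM = 6.674×10⁻¹¹ × 5.972×10²⁴ = 3.986×10¹⁴ m³/s².
r = 6371 + 12680 = 19051 km = 1.905×10⁷ m.
Vis-viva rearranged: 1/a = 2/r − v²/μ = 1.050×10⁻⁷ − 3.946×10⁻⁸ = 6.552×10⁻⁸ m⁻¹.
a = 1.526×10⁷ m = 15263 km.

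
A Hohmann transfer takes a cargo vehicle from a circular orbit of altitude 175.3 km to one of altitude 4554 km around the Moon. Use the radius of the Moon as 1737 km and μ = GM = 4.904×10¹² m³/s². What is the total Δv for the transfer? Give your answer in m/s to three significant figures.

Δv_total ≈ 662 m/s

r₁ = 1737 + 175.3 = 1912.3 km = 1.9123×10⁶ m.
r₂ = 1737 + 4554 = 6291.0 km = 6.2910×10⁶ m.
Transfer ellipse a_t = (r₁ + r₂)/2 = 4.102×10⁶ m.
At r₁: circular v_c1 = √(μ/r₁) = 1601 m/s; transfer-perilune v_p = √[μ(2/r₁ − 1/a_t)] = 1983 m/s.
Δv₁ = v_p − v_c1 = 381.9 m/s.
At r₂: circular v_c2 = √(μ/r₂) = 882.9 m/s; transfer-apolune v_a = √[μ(2/r₂ − 1/a_t)] = 602.9 m/s.
Δv₂ = v_c2 − v_a = 280.1 m/s.
Total Δv = Δv₁ + Δv₂ = 661.9 m/s.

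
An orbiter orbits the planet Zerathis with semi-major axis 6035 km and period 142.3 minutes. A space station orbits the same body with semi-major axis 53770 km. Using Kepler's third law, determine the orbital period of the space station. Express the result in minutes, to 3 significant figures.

Kepler's third law: T² ∝ a³, so T₂ = T₁ (a₂/a₁)^(3/2).
a₂/a₁ = 8.910, (a₂/a₁)^(3/2) = 26.59.
T₂ = 142.3 × 26.59 = 3784 minutes.

T₂ ≈ 3780 minutes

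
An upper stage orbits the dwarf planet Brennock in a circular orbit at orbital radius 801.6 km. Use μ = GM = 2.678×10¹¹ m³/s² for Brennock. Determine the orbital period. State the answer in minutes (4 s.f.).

T ≈ 145.2 minutes

r = 801.6 km = 8.016×10⁵ m.
Kepler's third law: T = 2π√(r³/μ) = 2π√((8.016×10⁵)³ / 2.678×10¹¹).
r³/μ = 1.923×10⁶ s², so T = 2π × 1.387×10³ = 8.714×10³ s.
Converting: 8.714×10³ s ÷ 60.00 = 145.2 minutes.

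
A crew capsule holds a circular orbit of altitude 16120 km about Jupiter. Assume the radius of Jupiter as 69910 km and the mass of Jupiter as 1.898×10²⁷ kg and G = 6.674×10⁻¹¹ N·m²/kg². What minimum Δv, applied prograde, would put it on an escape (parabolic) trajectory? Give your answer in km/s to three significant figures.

Δv ≈ 15.9 km/s

μ = GM = 6.674×10⁻¹¹ × 1.898×10²⁷ = 1.267×10¹⁷ m³/s².
r = 69910 + 16120 = 86030 km = 8.6030×10⁷ m.
Circular speed v_c = √(μ/r) = 38370 m/s.
Escape speed v_esc = √(2μ/r) = √2 × v_c = 54270 m/s.
Δv = v_esc − v_c = 15890 m/s = 15.89 km/s.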